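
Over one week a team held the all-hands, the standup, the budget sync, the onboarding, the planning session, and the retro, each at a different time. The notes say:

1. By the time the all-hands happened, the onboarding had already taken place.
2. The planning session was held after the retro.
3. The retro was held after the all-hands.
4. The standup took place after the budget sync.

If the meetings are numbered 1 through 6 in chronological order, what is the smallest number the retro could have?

3

The all-hands and the onboarding must both come before the retro — 2 forced predecessors.
Nothing else is forced ahead of the retro, so its earliest slot is position 2 + 1 = 3.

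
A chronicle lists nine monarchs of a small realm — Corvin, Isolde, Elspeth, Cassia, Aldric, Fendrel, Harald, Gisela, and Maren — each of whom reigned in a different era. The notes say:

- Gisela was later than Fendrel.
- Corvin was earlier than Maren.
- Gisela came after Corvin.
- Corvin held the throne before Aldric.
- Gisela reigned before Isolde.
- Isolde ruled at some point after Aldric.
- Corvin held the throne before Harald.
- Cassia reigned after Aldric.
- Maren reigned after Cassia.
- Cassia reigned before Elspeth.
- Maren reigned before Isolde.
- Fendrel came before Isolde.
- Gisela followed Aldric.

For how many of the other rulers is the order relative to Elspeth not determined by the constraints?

5

Forced before Elspeth: Aldric, Cassia, and Corvin.
That leaves Fendrel, Gisela, Harald, Isolde, and Maren with no forced order relative to Elspeth — 5.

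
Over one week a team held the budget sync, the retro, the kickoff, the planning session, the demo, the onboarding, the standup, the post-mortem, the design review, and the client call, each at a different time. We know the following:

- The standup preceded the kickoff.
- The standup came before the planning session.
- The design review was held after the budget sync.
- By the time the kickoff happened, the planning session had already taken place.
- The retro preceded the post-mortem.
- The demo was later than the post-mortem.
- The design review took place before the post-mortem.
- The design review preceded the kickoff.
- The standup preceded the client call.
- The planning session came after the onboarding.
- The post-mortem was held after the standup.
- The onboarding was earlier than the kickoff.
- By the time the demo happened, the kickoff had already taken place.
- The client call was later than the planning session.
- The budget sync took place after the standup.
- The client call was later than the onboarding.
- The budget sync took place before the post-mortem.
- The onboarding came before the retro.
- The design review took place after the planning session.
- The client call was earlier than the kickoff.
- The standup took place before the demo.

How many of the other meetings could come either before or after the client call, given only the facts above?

Forced before the client call: the onboarding, the planning session, and the standup; forced after the client call: the demo and the kickoff.
That leaves the budget sync, the design review, the post-mortem, and the retro with no forced order relative to the client call — 4.

4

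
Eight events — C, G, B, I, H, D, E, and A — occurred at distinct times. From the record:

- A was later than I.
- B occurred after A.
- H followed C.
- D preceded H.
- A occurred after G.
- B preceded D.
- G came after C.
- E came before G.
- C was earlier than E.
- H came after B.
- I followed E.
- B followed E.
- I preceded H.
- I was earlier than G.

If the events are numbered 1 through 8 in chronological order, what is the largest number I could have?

I must come before A, B, D, G, and H — 5 events forced after it.
Everything else can be placed before I in some valid order, so I can sit as late as position 8 − 5 = 3.

3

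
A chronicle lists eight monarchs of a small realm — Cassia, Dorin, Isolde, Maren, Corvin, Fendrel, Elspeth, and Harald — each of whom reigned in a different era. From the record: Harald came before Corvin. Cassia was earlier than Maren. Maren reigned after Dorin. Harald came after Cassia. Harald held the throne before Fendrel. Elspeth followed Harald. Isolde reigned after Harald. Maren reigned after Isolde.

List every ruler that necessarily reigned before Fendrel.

Cassia, Harald

Directly stated before Fendrel: Harald.
Cassia reaches Fendrel via Cassia → Harald → Fendrel.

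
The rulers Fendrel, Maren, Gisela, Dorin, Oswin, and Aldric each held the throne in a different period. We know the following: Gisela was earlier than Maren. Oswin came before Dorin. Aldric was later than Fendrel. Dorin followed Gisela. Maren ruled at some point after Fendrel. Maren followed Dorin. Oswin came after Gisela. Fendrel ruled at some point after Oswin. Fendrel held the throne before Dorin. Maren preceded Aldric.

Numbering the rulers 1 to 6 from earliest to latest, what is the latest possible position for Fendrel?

Fendrel must come before Aldric, Dorin, and Maren — 3 rulers forced after them.
Everything else can be placed before Fendrel in some valid order, so Fendrel can sit as late as position 6 − 3 = 3.

3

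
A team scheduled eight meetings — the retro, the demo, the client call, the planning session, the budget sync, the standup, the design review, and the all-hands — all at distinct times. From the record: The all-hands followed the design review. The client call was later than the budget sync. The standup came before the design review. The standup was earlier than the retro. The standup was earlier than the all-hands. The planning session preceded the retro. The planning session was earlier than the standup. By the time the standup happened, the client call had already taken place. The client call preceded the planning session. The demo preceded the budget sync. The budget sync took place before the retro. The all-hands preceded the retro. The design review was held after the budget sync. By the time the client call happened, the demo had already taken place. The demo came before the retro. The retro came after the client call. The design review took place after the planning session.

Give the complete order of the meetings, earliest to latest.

The constraints fix every adjacent pair, so only one ordering works:
the demo → the budget sync → the client call → the planning session → the standup → the design review → the all-hands → the retro.

the demo, the budget sync, the client call, the planning session, the standup, the design review, the all-hands, the retro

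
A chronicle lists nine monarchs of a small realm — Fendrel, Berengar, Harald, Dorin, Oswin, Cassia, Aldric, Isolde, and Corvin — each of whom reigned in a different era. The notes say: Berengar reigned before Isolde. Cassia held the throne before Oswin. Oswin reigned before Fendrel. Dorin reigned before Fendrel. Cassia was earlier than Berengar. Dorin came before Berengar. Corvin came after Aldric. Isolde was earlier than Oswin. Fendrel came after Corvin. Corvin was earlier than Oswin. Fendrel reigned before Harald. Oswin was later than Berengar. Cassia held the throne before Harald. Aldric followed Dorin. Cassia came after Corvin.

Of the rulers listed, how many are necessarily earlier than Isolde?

Directly stated before Isolde: Berengar.
Aldric reaches Isolde via Aldric → Corvin → Cassia → Berengar → Isolde.
Cassia reaches Isolde via Cassia → Berengar → Isolde.
Corvin reaches Isolde via Corvin → Cassia → Berengar → Isolde.
Likewise Dorin reaches Isolde by chaining the stated constraints.
That's Aldric, Berengar, Cassia, Corvin, and Dorin — 5 in all.

5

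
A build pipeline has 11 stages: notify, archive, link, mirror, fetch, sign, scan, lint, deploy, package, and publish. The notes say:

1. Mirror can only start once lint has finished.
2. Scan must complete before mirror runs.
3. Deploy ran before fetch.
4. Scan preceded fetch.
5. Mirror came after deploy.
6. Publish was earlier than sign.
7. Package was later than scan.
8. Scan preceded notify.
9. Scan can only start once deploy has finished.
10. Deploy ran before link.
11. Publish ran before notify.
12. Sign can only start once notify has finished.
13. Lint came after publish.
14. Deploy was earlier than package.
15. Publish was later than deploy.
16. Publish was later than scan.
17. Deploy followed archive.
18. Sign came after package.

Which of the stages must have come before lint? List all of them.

Directly stated before lint: publish.
Archive reaches lint via archive → deploy → publish → lint.
Deploy reaches lint via deploy → publish → lint.
Scan reaches lint via scan → publish → lint.

archive, deploy, publish, scan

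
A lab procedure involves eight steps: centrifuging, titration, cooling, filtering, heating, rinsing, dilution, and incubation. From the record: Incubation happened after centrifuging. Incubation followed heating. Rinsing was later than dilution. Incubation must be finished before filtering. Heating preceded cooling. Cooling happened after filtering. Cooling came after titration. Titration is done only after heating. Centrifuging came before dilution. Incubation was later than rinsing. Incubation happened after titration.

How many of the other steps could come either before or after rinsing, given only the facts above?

Forced before rinsing: centrifuging and dilution; forced after rinsing: cooling, filtering, and incubation.
That leaves heating and titration with no forced order relative to rinsing — 2.

2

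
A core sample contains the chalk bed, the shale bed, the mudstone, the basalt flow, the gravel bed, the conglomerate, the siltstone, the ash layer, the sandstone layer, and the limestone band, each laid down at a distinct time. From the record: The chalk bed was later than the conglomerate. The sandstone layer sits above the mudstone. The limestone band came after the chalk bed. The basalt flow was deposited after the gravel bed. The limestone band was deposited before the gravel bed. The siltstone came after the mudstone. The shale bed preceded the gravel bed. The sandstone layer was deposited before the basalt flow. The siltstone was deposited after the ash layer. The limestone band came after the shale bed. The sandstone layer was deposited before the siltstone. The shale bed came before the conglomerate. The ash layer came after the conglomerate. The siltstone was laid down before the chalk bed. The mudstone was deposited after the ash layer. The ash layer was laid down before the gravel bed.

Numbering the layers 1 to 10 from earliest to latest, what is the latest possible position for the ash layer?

The ash layer must come before the basalt flow, the chalk bed, the gravel bed, the limestone band, the mudstone, the sandstone layer, and the siltstone — 7 layers forced after it.
Everything else can be placed before the ash layer in some valid order, so the ash layer can sit as late as position 10 − 7 = 3.

3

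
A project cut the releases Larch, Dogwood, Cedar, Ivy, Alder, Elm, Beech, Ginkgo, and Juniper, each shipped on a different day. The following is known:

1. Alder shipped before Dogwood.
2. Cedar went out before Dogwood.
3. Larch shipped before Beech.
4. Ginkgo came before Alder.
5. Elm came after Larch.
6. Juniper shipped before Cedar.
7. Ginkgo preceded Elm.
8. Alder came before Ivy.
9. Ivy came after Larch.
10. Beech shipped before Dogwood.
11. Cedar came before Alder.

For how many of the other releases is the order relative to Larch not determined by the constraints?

4

Forced after Larch: Beech, Dogwood, Elm, and Ivy.
That leaves Alder, Cedar, Ginkgo, and Juniper with no forced order relative to Larch — 4.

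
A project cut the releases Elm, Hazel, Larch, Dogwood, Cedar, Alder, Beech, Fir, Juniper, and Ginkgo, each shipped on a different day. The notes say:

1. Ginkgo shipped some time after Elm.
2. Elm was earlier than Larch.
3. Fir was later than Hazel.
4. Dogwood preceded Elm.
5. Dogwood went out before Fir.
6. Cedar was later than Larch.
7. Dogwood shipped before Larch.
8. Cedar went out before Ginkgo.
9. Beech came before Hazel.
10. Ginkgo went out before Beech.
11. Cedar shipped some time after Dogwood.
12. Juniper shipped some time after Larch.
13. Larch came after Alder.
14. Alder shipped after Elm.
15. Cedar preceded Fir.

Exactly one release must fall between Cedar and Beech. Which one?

Tracing the constraints gives Cedar → Ginkgo → Beech, so Ginkgo sits after Cedar and before Beech.
No other release is forced both after Cedar and before Beech.

Ginkgo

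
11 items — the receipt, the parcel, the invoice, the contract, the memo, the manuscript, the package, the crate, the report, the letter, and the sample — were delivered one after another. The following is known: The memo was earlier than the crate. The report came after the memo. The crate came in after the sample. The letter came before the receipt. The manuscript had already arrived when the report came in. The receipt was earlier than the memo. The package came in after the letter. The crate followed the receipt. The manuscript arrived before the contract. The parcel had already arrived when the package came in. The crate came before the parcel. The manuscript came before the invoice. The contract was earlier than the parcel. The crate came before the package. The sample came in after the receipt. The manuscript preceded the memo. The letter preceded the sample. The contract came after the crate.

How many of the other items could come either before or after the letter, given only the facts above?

Forced after the letter: the contract, the crate, the memo, the package, the parcel, the receipt, the report, and the sample.
That leaves the invoice and the manuscript with no forced order relative to the letter — 2.

2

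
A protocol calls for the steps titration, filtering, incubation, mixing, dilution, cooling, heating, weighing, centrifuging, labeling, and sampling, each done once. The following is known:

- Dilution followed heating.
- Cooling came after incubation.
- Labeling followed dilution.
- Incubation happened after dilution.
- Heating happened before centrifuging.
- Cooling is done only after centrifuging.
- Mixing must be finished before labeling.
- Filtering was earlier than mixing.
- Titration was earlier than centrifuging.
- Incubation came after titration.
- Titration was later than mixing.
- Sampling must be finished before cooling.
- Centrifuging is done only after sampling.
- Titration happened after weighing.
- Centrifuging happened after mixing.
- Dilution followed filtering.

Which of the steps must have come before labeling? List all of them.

Directly stated before labeling: dilution and mixing.
Filtering reaches labeling via filtering → mixing → labeling.
Heating reaches labeling via heating → dilution → labeling.
No chain forces sampling (or any of the others) ahead of labeling.

dilution, filtering, heating, mixing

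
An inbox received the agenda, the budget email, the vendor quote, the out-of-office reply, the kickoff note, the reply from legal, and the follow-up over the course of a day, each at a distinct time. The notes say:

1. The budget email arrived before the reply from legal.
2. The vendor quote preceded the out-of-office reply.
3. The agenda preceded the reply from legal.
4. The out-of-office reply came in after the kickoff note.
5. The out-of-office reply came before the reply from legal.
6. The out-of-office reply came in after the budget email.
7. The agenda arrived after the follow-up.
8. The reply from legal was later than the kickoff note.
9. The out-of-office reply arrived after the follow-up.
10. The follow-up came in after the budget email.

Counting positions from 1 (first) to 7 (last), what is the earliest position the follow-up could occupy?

2

The budget email must come before the follow-up — 1 forced predecessor.
Nothing else is forced ahead of the follow-up, so its earliest slot is position 1 + 1 = 2.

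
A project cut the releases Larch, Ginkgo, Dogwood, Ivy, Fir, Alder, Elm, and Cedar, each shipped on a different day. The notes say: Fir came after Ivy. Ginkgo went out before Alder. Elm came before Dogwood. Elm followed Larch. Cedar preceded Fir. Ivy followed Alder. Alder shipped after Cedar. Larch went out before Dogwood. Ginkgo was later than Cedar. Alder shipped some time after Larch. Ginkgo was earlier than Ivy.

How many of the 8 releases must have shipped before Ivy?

4

Directly stated before Ivy: Alder and Ginkgo.
Cedar reaches Ivy via Cedar → Alder → Ivy.
Larch reaches Ivy via Larch → Alder → Ivy.
No chain forces Dogwood (or any of the others) ahead of Ivy.
That's Alder, Cedar, Ginkgo, and Larch — 4 in all.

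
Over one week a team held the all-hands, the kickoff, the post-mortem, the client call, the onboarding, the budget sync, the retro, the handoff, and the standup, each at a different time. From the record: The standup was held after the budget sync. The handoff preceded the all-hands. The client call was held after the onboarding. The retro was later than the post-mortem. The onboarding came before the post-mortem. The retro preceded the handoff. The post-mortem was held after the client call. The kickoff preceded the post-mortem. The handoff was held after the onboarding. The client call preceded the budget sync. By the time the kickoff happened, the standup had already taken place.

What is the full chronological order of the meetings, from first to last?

the onboarding, the client call, the budget sync, the standup, the kickoff, the post-mortem, the retro, the handoff, the all-hands

The constraints fix every adjacent pair, so only one ordering works:
the onboarding → the client call → the budget sync → the standup → the kickoff → the post-mortem → the retro → the handoff → the all-hands.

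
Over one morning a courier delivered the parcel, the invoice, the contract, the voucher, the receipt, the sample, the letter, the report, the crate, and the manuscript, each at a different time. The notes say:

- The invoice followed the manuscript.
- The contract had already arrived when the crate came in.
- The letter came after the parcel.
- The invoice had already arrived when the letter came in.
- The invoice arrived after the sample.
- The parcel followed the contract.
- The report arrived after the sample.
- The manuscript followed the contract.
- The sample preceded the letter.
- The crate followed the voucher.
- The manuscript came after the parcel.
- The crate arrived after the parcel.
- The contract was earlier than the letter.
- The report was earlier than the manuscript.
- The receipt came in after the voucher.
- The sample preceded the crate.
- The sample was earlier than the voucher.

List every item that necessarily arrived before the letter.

Directly stated before the letter: the contract, the invoice, the parcel, and the sample.
The manuscript reaches the letter via the manuscript → the invoice → the letter.
The report reaches the letter via the report → the manuscript → the invoice → the letter.
No chain forces the voucher (or any of the others) ahead of the letter.

the contract, the invoice, the manuscript, the parcel, the report, the sample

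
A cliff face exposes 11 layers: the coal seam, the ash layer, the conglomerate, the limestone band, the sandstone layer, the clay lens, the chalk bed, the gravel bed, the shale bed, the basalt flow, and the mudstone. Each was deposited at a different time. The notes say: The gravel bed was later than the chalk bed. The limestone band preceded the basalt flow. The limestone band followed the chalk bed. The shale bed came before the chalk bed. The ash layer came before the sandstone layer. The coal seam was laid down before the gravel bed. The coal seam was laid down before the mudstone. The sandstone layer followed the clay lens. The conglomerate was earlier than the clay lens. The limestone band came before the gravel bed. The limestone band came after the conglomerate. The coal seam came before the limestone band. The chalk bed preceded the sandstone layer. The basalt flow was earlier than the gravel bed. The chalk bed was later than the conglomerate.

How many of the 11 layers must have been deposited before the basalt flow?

Directly stated before the basalt flow: the limestone band.
The chalk bed reaches the basalt flow via the chalk bed → the limestone band → the basalt flow.
The coal seam reaches the basalt flow via the coal seam → the limestone band → the basalt flow.
The conglomerate reaches the basalt flow via the conglomerate → the limestone band → the basalt flow.
Likewise the shale bed reaches the basalt flow by chaining the stated constraints.
That's the chalk bed, the coal seam, the conglomerate, the limestone band, and the shale bed — 5 in all.

5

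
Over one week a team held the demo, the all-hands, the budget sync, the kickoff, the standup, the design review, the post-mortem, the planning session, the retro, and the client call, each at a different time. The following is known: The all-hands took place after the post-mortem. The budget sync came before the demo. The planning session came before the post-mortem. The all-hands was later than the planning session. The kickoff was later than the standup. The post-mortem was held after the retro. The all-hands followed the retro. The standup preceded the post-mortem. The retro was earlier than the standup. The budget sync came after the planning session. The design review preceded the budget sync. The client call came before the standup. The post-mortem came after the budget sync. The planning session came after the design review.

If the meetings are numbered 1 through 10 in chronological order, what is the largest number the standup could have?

The standup must come before the all-hands, the kickoff, and the post-mortem — 3 meetings forced after it.
Everything else can be placed before the standup in some valid order, so the standup can sit as late as position 10 − 3 = 7.

7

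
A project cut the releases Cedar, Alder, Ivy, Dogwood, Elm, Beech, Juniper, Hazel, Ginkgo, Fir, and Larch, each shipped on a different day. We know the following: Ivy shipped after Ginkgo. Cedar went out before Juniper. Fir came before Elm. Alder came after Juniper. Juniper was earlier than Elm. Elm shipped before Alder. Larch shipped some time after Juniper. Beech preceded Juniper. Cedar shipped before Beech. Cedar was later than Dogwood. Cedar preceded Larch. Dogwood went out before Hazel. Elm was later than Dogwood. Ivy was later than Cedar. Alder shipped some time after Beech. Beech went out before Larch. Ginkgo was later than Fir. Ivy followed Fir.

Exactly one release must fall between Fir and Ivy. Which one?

Tracing the constraints gives Fir → Ginkgo → Ivy, so Ginkgo sits after Fir and before Ivy.
No other release is forced both after Fir and before Ivy.

Ginkgo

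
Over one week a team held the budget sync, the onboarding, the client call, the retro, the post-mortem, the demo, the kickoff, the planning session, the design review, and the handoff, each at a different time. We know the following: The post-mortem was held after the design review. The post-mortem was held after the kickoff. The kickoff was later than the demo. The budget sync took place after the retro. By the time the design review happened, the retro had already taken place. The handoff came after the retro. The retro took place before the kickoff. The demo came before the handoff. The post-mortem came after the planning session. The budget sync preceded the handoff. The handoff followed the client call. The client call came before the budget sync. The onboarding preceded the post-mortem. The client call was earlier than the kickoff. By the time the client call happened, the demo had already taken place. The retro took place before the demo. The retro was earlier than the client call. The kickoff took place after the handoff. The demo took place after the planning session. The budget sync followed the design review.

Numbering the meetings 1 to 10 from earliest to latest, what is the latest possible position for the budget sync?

7

The budget sync must come before the handoff, the kickoff, and the post-mortem — 3 meetings forced after it.
Everything else can be placed before the budget sync in some valid order, so the budget sync can sit as late as position 10 − 3 = 7.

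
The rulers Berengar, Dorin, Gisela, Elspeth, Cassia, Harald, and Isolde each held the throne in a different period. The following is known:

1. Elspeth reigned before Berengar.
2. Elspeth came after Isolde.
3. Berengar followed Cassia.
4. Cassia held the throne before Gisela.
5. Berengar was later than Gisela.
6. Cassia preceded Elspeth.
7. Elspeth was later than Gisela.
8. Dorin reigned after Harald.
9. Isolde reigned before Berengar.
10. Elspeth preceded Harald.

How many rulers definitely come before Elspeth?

Directly stated before Elspeth: Cassia, Gisela, and Isolde.
No chain forces Harald (or any of the others) ahead of Elspeth.
That's Cassia, Gisela, and Isolde — 3 in all.

3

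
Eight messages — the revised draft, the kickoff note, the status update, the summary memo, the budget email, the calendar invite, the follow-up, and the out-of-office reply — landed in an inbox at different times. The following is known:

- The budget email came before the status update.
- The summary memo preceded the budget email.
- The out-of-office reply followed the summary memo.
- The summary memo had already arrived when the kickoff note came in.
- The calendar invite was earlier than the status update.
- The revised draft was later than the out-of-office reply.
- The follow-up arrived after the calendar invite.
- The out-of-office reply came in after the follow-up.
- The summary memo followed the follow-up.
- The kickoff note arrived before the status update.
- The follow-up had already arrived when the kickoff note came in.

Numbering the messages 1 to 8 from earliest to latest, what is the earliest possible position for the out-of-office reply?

The calendar invite, the follow-up, and the summary memo must all come before the out-of-office reply — 3 forced predecessors.
Nothing else is forced ahead of the out-of-office reply, so its earliest slot is position 3 + 1 = 4.

4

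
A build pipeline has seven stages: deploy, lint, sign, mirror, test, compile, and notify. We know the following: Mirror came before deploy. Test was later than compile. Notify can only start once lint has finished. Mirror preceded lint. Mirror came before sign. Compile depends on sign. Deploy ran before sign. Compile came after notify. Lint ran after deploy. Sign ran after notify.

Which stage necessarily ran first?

mirror

Mirror has a chain of constraints placing it before every other stage, so mirror must be first.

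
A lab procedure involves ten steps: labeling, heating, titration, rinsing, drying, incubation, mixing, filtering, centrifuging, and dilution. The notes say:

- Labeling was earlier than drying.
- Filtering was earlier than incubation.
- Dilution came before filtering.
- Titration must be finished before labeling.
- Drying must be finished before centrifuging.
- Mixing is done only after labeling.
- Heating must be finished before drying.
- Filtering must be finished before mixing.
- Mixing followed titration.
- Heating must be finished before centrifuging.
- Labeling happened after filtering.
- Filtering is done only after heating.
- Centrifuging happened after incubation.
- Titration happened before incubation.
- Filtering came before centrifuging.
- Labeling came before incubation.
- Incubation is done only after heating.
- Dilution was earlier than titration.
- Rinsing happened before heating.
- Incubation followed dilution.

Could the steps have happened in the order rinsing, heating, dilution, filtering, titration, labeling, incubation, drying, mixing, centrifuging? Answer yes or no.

yes

Check each stated constraint against the proposed order — e.g. filtering is ahead of centrifuging; heating is ahead of centrifuging. Every pair is in the required order; nothing is violated.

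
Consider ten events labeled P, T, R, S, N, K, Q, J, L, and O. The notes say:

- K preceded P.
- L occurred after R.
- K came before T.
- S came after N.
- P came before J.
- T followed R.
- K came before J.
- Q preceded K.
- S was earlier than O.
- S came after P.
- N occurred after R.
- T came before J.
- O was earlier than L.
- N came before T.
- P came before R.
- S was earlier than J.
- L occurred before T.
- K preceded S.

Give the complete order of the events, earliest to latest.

Q, K, P, R, N, S, O, L, T, J

The constraints fix every adjacent pair, so only one ordering works:
Q → K → P → R → N → S → O → L → T → J.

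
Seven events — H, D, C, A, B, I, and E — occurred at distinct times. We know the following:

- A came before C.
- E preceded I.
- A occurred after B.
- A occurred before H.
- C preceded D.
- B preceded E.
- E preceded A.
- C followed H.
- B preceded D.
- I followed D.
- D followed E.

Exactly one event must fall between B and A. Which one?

Tracing the constraints gives B → E → A, so E sits after B and before A.
No other event is forced both after B and before A.

E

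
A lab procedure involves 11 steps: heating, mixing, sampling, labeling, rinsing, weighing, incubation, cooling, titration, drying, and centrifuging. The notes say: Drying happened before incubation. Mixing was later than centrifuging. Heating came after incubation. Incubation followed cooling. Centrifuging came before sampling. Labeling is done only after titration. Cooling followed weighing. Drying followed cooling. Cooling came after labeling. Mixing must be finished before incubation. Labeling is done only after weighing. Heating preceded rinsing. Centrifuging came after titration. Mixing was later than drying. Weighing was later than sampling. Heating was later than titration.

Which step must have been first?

Titration has a chain of constraints placing it before every other step, so titration must be first.

titration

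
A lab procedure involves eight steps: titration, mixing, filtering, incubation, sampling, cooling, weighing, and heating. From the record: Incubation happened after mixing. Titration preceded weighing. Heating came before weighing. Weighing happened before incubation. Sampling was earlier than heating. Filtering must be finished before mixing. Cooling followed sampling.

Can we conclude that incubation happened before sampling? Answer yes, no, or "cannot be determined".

no

Tracing the constraints gives sampling → heating → weighing → incubation, so sampling must come before incubation.
That means incubation cannot be before sampling.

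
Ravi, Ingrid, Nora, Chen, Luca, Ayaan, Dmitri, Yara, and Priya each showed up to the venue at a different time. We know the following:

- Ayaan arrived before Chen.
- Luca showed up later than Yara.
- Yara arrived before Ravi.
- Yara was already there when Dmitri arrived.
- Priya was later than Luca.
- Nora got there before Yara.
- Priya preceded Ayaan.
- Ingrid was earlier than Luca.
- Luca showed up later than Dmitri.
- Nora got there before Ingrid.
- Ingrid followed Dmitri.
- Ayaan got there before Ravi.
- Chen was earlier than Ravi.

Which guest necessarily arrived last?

Ravi

Every other guest has a chain of constraints placing them before Ravi, so Ravi is last.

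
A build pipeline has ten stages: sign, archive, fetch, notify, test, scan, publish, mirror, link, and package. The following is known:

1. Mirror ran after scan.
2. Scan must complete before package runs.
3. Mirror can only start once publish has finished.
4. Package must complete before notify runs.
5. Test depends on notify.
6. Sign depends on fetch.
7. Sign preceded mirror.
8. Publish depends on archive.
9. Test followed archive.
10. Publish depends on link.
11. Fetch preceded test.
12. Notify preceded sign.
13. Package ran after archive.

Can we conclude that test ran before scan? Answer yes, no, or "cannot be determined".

no

Tracing the constraints gives scan → package → notify → test, so scan must come before test.
That means test cannot be before scan.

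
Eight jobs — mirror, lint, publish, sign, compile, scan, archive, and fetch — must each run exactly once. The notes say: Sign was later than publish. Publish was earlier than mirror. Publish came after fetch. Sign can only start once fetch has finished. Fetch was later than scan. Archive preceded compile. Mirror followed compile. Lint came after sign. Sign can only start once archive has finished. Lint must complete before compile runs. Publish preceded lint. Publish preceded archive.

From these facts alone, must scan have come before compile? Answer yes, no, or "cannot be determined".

Chain the constraints: scan → fetch → publish → archive → compile. Each link is directly stated, so scan comes before compile.

yes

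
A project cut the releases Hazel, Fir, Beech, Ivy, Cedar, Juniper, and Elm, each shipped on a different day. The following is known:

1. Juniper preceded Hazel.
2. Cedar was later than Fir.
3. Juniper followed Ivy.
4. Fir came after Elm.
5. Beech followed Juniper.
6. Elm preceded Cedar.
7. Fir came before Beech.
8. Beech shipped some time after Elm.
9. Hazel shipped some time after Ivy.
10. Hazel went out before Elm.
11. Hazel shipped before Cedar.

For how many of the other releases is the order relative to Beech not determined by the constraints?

Forced before Beech: Elm, Fir, Hazel, Ivy, and Juniper.
That leaves Cedar with no forced order relative to Beech — 1.

1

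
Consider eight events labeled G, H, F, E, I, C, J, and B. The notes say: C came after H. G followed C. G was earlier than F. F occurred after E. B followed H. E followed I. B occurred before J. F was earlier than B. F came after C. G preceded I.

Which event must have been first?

H

H has a chain of constraints placing it before every other event, so H must be first.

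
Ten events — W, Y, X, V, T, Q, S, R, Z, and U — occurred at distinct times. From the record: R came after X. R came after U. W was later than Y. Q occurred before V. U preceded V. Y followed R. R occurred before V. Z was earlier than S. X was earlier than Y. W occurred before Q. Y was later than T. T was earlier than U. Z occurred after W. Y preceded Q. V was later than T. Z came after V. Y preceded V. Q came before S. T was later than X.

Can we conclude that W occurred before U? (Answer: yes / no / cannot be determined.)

Tracing the constraints gives U → R → Y → W, so U must come before W.
That means W cannot be before U.

no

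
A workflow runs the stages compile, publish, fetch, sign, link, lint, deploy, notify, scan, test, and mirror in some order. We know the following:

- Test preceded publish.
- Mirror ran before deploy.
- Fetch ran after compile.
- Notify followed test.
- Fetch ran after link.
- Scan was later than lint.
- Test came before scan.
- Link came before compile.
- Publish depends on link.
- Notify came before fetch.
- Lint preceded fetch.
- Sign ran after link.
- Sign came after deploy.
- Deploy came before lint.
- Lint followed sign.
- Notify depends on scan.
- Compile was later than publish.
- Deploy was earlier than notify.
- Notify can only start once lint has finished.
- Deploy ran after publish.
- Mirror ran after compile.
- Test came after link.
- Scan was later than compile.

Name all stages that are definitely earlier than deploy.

Directly stated before deploy: mirror and publish.
Compile reaches deploy via compile → mirror → deploy.
Link reaches deploy via link → publish → deploy.
Test reaches deploy via test → publish → deploy.
No chain forces scan (or any of the others) ahead of deploy.

compile, link, mirror, publish, test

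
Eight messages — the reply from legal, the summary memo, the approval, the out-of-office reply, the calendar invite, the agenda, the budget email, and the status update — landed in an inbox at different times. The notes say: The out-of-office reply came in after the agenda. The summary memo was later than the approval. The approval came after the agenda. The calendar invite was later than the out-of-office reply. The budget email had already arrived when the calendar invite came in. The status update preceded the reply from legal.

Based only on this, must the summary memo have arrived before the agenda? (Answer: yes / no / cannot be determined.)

no

Tracing the constraints gives the agenda → the approval → the summary memo, so the agenda must come before the summary memo.
That means the summary memo cannot be before the agenda.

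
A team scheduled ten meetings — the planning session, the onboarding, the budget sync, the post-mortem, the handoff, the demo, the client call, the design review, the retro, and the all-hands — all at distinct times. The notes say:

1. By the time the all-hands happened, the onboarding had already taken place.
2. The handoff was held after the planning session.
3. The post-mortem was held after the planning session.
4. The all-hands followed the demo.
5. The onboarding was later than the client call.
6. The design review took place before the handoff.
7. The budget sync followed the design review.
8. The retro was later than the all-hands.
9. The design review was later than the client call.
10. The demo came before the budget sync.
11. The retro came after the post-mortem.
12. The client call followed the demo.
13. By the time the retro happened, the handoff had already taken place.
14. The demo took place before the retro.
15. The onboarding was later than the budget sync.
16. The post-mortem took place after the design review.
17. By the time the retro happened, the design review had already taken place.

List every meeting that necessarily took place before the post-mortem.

Directly stated before the post-mortem: the design review and the planning session.
The client call reaches the post-mortem via the client call → the design review → the post-mortem.
The demo reaches the post-mortem via the demo → the client call → the design review → the post-mortem.

the client call, the demo, the design review, the planning session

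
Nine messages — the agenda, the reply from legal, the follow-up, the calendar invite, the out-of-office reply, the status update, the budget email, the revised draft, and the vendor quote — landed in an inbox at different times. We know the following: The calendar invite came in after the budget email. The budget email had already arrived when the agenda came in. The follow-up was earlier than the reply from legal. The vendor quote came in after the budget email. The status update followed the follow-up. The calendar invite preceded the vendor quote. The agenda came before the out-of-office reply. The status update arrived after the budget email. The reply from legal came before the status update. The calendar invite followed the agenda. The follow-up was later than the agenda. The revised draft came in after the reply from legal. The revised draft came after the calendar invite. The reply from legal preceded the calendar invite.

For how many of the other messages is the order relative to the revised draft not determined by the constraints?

3

Forced before the revised draft: the agenda, the budget email, the calendar invite, the follow-up, and the reply from legal.
That leaves the out-of-office reply, the status update, and the vendor quote with no forced order relative to the revised draft — 3.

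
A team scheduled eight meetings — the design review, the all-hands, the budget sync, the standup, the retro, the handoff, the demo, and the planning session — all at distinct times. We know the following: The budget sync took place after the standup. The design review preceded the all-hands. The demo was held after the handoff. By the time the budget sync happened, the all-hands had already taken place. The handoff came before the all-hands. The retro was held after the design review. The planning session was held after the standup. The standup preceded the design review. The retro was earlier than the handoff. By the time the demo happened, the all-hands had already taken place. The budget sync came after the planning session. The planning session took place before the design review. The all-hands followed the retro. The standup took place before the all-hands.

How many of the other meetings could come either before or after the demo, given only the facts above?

1

Forced before the demo: the all-hands, the design review, the handoff, the planning session, the retro, and the standup.
That leaves the budget sync with no forced order relative to the demo — 1.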